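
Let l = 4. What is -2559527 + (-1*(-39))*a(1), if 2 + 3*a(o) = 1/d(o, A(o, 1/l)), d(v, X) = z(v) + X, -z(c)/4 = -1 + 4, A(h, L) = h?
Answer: -28155096/11 ≈ -2.5596e+6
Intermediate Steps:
z(c) = -12 (z(c) = -4*(-1 + 4) = -4*3 = -12)
d(v, X) = -12 + X
a(o) = -2/3 + 1/(3*(-12 + o))
-2559527 + (-1*(-39))*a(1) = -2559527 + (-1*(-39))*((25 - 2*1)/(3*(-12 + 1))) = -2559527 + 39*((1/3)*(25 - 2)/(-11)) = -2559527 + 39*((1/3)*(-1/11)*23) = -2559527 + 39*(-23/33) = -2559527 - 299/11 = -28155096/11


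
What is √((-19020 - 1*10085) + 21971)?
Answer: I*√7134 ≈ 84.463*I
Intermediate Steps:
√((-19020 - 1*10085) + 21971) = √((-19020 - 10085) + 21971) = √(-29105 + 21971) = √(-7134) = I*√7134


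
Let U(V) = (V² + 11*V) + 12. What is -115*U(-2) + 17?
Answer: 707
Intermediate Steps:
U(V) = 12 + V² + 11*V
-115*U(-2) + 17 = -115*(12 + (-2)² + 11*(-2)) + 17 = -115*(12 + 4 - 22) + 17 = -115*(-6) + 17 = 690 + 17 = 707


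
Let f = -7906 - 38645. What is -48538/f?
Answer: 48538/46551 ≈ 1.0427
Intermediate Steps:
f = -46551
-48538/f = -48538/(-46551) = -48538*(-1/46551) = 48538/46551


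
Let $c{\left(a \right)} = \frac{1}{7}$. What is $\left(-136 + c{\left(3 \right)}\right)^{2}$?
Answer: $\frac{904401}{49} \approx 18457.0$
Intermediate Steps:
$c{\left(a \right)} = \frac{1}{7}$
$\left(-136 + c{\left(3 \right)}\right)^{2} = \left(-136 + \frac{1}{7}\right)^{2} = \left(- \frac{951}{7}\right)^{2} = \frac{904401}{49}$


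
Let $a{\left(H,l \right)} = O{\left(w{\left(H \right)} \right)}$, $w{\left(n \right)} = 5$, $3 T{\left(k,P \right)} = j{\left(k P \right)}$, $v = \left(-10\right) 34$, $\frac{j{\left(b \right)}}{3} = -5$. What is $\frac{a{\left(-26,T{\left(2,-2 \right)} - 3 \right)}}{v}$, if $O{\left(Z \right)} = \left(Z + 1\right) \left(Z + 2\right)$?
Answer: $- \frac{21}{170} \approx -0.12353$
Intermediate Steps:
$j{\left(b \right)} = -15$ ($j{\left(b \right)} = 3 \left(-5\right) = -15$)
$v = -340$
$T{\left(k,P \right)} = -5$ ($T{\left(k,P \right)} = \frac{1}{3} \left(-15\right) = -5$)
$O{\left(Z \right)} = \left(1 + Z\right) \left(2 + Z\right)$
$a{\left(H,l \right)} = 42$ ($a{\left(H,l \right)} = 2 + 5^{2} + 3 \cdot 5 = 2 + 25 + 15 = 42$)
$\frac{a{\left(-26,T{\left(2,-2 \right)} - 3 \right)}}{v} = \frac{42}{-340} = 42 \left(- \frac{1}{340}\right) = - \frac{21}{170}$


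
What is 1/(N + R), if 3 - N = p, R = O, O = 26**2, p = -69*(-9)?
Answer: 1/58 ≈ 0.017241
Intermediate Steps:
p = 621
O = 676
R = 676
N = -618 (N = 3 - 1*621 = 3 - 621 = -618)
1/(N + R) = 1/(-618 + 676) = 1/58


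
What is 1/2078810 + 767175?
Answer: 1594811061751/2078810 ≈ 7.6718e+5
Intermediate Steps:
1/2078810 + 767175 = 1594811061751/2078810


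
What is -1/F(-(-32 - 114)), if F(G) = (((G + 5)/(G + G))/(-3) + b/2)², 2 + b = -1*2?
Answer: -767376/3621409 ≈ -0.21190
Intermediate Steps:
b = -4 (b = -2 - 1*2 = -2 - 2 = -4)
F(G) = (-2 - (5 + G)/(6*G))² (F(G) = (((G + 5)/(G + G))/(-3) - 4/2)² = (((5 + G)/((2*G)))*(-⅓) - 4*½)² = (((5 + G)*(1/(2*G)))*(-⅓) - 2)² = (((5 + G)/(2*G))*(-⅓) - 2)² = (-(5 + G)/(6*G) - 2)² = (-2 - (5 + G)/(6*G))²)
-1/F(-(-32 - 114)) = -1/((5 + 13*(-(-32 - 114)))²/(36*(-(-32 - 114))²)) = -1/((5 + 13*(-1*(-146)))²/(36*(-1*(-146))²)) = -1/((1/36)*(5 + 13*146)²/146²) = -1/((1/36)*(1/21316)*(5 + 1898)²) = -1/((1/36)*(1/21316)*1903²) = -1/((1/36)*(1/21316)*3621409) = -1/3621409/767376 = -1*767376/3621409 = -767376/3621409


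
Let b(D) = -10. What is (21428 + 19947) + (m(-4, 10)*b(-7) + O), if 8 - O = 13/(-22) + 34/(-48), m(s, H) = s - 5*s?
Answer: 10883215/264 ≈ 41224.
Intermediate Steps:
m(s, H) = -4*s
O = 2455/264 (O = 8 - (13/(-22) + 34/(-48)) = 8 - (13*(-1/22) + 34*(-1/48)) = 8 - (-13/22 - 17/24) = 8 - 1*(-343/264) = 8 + 343/264 = 2455/264 ≈ 9.2992)
(21428 + 19947) + (m(-4, 10)*b(-7) + O) = (21428 + 19947) + (-4*(-4)*(-10) + 2455/264) = 41375 + (16*(-10) + 2455/264) = 41375 + (-160 + 2455/264) = 41375 - 39785/264 = 10883215/264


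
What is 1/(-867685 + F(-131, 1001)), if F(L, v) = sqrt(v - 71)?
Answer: -173537/150575451659 - sqrt(930)/752877258295 ≈ -1.1525e-6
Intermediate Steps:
F(L, v) = sqrt(-71 + v)
1/(-867685 + F(-131, 1001)) = 1/(-867685 + sqrt(-71 + 1001)) = 1/(-867685 + sqrt(930))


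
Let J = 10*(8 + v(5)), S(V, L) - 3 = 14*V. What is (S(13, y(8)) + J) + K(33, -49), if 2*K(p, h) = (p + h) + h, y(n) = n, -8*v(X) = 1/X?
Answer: 929/4 ≈ 232.25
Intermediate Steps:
v(X) = -1/(8*X)
K(p, h) = h + p/2 (K(p, h) = ((p + h) + h)/2 = ((h + p) + h)/2 = (p + 2*h)/2 = h + p/2)
S(V, L) = 3 + 14*V
J = 319/4 (J = 10*(8 - 1/8/5) = 10*(8 - 1/8*1/5) = 10*(8 - 1/40) = 10*(319/40) = 319/4 ≈ 79.750)
(S(13, y(8)) + J) + K(33, -49) = ((3 + 14*13) + 319/4) + (-49 + (1/2)*33) = ((3 + 182) + 319/4) + (-49 + 33/2) = (185 + 319/4) - 65/2 = 1059/4 - 65/2 = 929/4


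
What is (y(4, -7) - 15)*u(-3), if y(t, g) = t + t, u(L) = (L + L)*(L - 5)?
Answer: -336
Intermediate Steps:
u(L) = 2*L*(-5 + L) (u(L) = (2*L)*(-5 + L) = 2*L*(-5 + L))
y(t, g) = 2*t
(y(4, -7) - 15)*u(-3) = (2*4 - 15)*(2*(-3)*(-5 - 3)) = (8 - 15)*(2*(-3)*(-8)) = -7*48 = -336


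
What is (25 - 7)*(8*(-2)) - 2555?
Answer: -2843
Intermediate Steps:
(25 - 7)*(8*(-2)) - 2555 = 18*(-16) - 2555 = -288 - 2555 = -2843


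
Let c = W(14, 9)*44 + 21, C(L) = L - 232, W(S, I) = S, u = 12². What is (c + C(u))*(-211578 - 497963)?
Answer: -389538009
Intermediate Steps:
u = 144
C(L) = -232 + L
c = 637 (c = 14*44 + 21 = 616 + 21 = 637)
(c + C(u))*(-211578 - 497963) = (637 + (-232 + 144))*(-211578 - 497963) = (637 - 88)*(-709541) = 549*(-709541) = -389538009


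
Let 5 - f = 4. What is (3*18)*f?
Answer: 54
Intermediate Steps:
f = 1 (f = 5 - 1*4 = 5 - 4 = 1)
(3*18)*f = (3*18)*1 = 54*1 = 54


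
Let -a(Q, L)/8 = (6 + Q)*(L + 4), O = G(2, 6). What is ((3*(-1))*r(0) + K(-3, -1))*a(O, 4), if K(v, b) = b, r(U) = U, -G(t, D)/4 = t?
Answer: -128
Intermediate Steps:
G(t, D) = -4*t
O = -8 (O = -4*2 = -8)
a(Q, L) = -8*(4 + L)*(6 + Q) (a(Q, L) = -8*(6 + Q)*(L + 4) = -8*(6 + Q)*(4 + L) = -8*(4 + L)*(6 + Q))
((3*(-1))*r(0) + K(-3, -1))*a(O, 4) = ((3*(-1))*0 - 1)*(-192 - 48*4 - 32*(-8) - 8*4*(-8)) = (-3*0 - 1)*(-192 - 192 + 256 + 256) = (0 - 1)*128 = -1*128 = -128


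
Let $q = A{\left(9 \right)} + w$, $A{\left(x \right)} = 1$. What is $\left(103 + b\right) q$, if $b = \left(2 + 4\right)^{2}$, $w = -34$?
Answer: $-4587$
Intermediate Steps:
$b = 36$ ($b = 6^{2} = 36$)
$q = -33$ ($q = 1 - 34 = -33$)
$\left(103 + b\right) q = \left(103 + 36\right) \left(-33\right) = 139 \left(-33\right) = -4587$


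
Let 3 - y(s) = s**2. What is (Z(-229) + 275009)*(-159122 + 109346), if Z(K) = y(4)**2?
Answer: -13697260128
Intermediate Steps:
y(s) = 3 - s**2
Z(K) = 169 (Z(K) = (3 - 1*4**2)**2 = (3 - 1*16)**2 = (3 - 16)**2 = (-13)**2 = 169)
(Z(-229) + 275009)*(-159122 + 109346) = (169 + 275009)*(-159122 + 109346) = 275178*(-49776) = -13697260128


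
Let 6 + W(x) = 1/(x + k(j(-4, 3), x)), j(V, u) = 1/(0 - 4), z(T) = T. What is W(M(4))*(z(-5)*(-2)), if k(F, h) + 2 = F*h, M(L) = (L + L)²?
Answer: -1375/23 ≈ -59.783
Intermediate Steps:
j(V, u) = -¼ (j(V, u) = 1/(-4) = -¼)
M(L) = 4*L² (M(L) = (2*L)² = 4*L²)
k(F, h) = -2 + F*h
W(x) = -6 + 1/(-2 + 3*x/4) (W(x) = -6 + 1/(x + (-2 - x/4)) = -6 + 1/(-2 + 3*x/4))
W(M(4))*(z(-5)*(-2)) = (2*(26 - 36*4²)/(-8 + 3*(4*4²)))*(-5*(-2)) = (2*(26 - 36*16)/(-8 + 3*(4*16)))*10 = (2*(26 - 9*64)/(-8 + 3*64))*10 = (2*(26 - 576)/(-8 + 192))*10 = (2*(-550)/184)*10 = (2*(1/184)*(-550))*10 = -275/46*10 = -1375/23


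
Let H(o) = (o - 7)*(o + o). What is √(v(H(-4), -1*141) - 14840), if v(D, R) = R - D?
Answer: I*√15069 ≈ 122.76*I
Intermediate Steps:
H(o) = 2*o*(-7 + o) (H(o) = (-7 + o)*(2*o) = 2*o*(-7 + o))
√(v(H(-4), -1*141) - 14840) = √((-1*141 - 2*(-4)*(-7 - 4)) - 14840) = √((-141 - 2*(-4)*(-11)) - 14840) = √((-141 - 1*88) - 14840) = √((-141 - 88) - 14840) = √(-229 - 14840) = √(-15069) = I*√15069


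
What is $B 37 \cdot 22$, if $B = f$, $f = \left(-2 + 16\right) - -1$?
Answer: $12210$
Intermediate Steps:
$f = 15$ ($f = 14 + \left(2 - 1\right) = 14 + 1 = 15$)
$B = 15$
$B 37 \cdot 22 = 15 \cdot 37 \cdot 22 = 555 \cdot 22 = 12210$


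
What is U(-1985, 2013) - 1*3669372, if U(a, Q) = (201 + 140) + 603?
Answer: -3668428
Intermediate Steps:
U(a, Q) = 944 (U(a, Q) = 341 + 603 = 944)
U(-1985, 2013) - 1*3669372 = 944 - 1*3669372 = 944 - 3669372 = -3668428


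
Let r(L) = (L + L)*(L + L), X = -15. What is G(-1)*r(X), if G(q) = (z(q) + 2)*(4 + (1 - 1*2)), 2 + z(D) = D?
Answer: -2700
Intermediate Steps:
z(D) = -2 + D
G(q) = 3*q (G(q) = ((-2 + q) + 2)*(4 + (1 - 1*2)) = q*(4 + (1 - 2)) = q*(4 - 1) = q*3 = 3*q)
r(L) = 4*L**2 (r(L) = (2*L)*(2*L) = 4*L**2)
G(-1)*r(X) = (3*(-1))*(4*(-15)**2) = -12*225 = -3*900 = -2700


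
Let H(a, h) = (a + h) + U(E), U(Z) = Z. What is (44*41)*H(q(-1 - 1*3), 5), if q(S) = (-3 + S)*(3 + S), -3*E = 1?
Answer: 63140/3 ≈ 21047.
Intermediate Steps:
E = -⅓ (E = -⅓*1 = -⅓ ≈ -0.33333)
H(a, h) = -⅓ + a + h (H(a, h) = (a + h) - ⅓ = -⅓ + a + h)
(44*41)*H(q(-1 - 1*3), 5) = (44*41)*(-⅓ + (-9 + (-1 - 1*3)²) + 5) = 1804*(-⅓ + (-9 + (-1 - 3)²) + 5) = 1804*(-⅓ + (-9 + (-4)²) + 5) = 1804*(-⅓ + (-9 + 16) + 5) = 1804*(-⅓ + 7 + 5) = 1804*(35/3) = 63140/3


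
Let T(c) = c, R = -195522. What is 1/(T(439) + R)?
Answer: -1/195083 ≈ -5.1260e-6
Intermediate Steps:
1/(T(439) + R) = 1/(439 - 195522) = 1/(-195083) = -1/195083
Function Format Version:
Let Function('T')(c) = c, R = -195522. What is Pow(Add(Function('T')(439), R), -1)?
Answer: Rational(-1, 195083) ≈ -5.1260e-6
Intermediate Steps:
Pow(Add(Function('T')(439), R), -1) = Pow(Add(439, -195522), -1) = Pow(-195083, -1) = Rational(-1, 195083)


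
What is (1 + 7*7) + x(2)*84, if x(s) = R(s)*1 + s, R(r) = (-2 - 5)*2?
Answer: -958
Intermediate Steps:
R(r) = -14 (R(r) = -7*2 = -14)
x(s) = -14 + s (x(s) = -14*1 + s = -14 + s)
(1 + 7*7) + x(2)*84 = (1 + 7*7) + (-14 + 2)*84 = (1 + 49) - 12*84 = 50 - 1008 = -958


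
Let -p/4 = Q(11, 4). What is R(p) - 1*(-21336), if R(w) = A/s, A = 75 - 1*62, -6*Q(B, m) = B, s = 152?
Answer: 3243085/152 ≈ 21336.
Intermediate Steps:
Q(B, m) = -B/6
A = 13 (A = 75 - 62 = 13)
p = 22/3 (p = -(-2)*11/3 = -4*(-11/6) = 22/3 ≈ 7.3333)
R(w) = 13/152
R(p) - 1*(-21336) = 13/152 - 1*(-21336) = 13/152 + 21336 = 3243085/152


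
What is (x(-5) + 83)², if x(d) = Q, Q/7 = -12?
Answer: 1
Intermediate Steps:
Q = -84 (Q = 7*(-12) = -84)
x(d) = -84
(x(-5) + 83)² = (-84 + 83)² = (-1)² = 1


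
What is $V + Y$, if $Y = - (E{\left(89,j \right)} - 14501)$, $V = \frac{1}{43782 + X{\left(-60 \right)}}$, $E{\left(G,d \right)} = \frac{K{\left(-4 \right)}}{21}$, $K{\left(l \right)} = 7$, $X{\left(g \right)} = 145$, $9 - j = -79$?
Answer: $\frac{1910912357}{131781} \approx 14501.0$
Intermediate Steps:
$j = 88$ ($j = 9 - -79 = 9 + 79 = 88$)
$E{\left(G,d \right)} = \frac{1}{3}$ ($E{\left(G,d \right)} = \frac{7}{21} = 7 \cdot \frac{1}{21} = \frac{1}{3}$)
$V = \frac{1}{43927}$ ($V = \frac{1}{43782 + 145} = \frac{1}{43927} \approx 2.2765 \cdot 10^{-5}$)
$Y = \frac{43502}{3}$ ($Y = - (\frac{1}{3} - 14501) = \left(-1\right) \left(- \frac{43502}{3}\right) = \frac{43502}{3} \approx 14501.0$)
$V + Y = \frac{1}{43927} + \frac{43502}{3} = \frac{1910912357}{131781}$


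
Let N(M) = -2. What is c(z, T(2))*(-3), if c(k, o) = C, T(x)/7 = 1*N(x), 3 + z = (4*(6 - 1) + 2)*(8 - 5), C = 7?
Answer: -21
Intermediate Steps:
z = 63 (z = -3 + (4*(6 - 1) + 2)*(8 - 5) = -3 + (4*5 + 2)*3 = -3 + (20 + 2)*3 = -3 + 22*3 = -3 + 66 = 63)
T(x) = -14 (T(x) = 7*(1*(-2)) = 7*(-2) = -14)
c(k, o) = 7
c(z, T(2))*(-3) = 7*(-3) = -21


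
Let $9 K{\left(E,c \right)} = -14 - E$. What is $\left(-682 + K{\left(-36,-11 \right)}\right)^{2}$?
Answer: $\frac{37405456}{81} \approx 4.618 \cdot 10^{5}$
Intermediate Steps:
$K{\left(E,c \right)} = - \frac{14}{9} - \frac{E}{9}$ ($K{\left(E,c \right)} = \frac{-14 - E}{9} = - \frac{14}{9} - \frac{E}{9}$)
$\left(-682 + K{\left(-36,-11 \right)}\right)^{2} = \left(-682 - - \frac{22}{9}\right)^{2} = \left(-682 + \left(- \frac{14}{9} + 4\right)\right)^{2} = \left(-682 + \frac{22}{9}\right)^{2} = \left(- \frac{6116}{9}\right)^{2} = \frac{37405456}{81}$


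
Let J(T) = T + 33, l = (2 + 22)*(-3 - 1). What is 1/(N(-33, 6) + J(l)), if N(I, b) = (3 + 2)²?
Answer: -1/38 ≈ -0.026316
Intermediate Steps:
l = -96 (l = 24*(-4) = -96)
N(I, b) = 25 (N(I, b) = 5² = 25)
J(T) = 33 + T
1/(N(-33, 6) + J(l)) = 1/(25 + (33 - 96)) = 1/(25 - 63) = 1/(-38) = -1/38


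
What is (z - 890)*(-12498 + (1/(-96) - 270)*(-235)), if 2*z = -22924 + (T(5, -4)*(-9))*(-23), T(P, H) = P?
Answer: -115779919463/192 ≈ -6.0302e+8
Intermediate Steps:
z = -21889/2 (z = (-22924 + (5*(-9))*(-23))/2 = (-22924 - 45*(-23))/2 = (-22924 + 1035)/2 = (½)*(-21889) = -21889/2 ≈ -10945.)
(z - 890)*(-12498 + (1/(-96) - 270)*(-235)) = (-21889/2 - 890)*(-12498 + (1/(-96) - 270)*(-235)) = -23669*(-12498 + (-1/96 - 270)*(-235))/2 = -23669*(-12498 - 25921/96*(-235))/2 = -23669*(-12498 + 6091435/96)/2 = -23669/2*4891627/96 = -115779919463/192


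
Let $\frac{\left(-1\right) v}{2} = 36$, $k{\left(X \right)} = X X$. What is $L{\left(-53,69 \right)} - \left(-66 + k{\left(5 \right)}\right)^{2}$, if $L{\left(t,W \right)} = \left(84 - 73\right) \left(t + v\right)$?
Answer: $-3056$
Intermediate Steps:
$k{\left(X \right)} = X^{2}$
$v = -72$ ($v = \left(-2\right) 36 = -72$)
$L{\left(t,W \right)} = -792 + 11 t$ ($L{\left(t,W \right)} = \left(84 - 73\right) \left(t - 72\right) = 11 \left(-72 + t\right) = -792 + 11 t$)
$L{\left(-53,69 \right)} - \left(-66 + k{\left(5 \right)}\right)^{2} = \left(-792 + 11 \left(-53\right)\right) - \left(-66 + 5^{2}\right)^{2} = \left(-792 - 583\right) - \left(-66 + 25\right)^{2} = -1375 - \left(-41\right)^{2} = -1375 - 1681 = -3056$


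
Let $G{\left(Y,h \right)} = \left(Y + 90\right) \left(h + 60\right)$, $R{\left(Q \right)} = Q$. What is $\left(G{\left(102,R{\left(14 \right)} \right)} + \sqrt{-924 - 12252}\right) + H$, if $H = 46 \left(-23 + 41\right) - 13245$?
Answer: $1791 + 6 i \sqrt{366} \approx 1791.0 + 114.79 i$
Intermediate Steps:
$H = -12417$ ($H = 46 \cdot 18 - 13245 = 828 - 13245 = -12417$)
$G{\left(Y,h \right)} = \left(60 + h\right) \left(90 + Y\right)$ ($G{\left(Y,h \right)} = \left(90 + Y\right) \left(60 + h\right) = \left(60 + h\right) \left(90 + Y\right)$)
$\left(G{\left(102,R{\left(14 \right)} \right)} + \sqrt{-924 - 12252}\right) + H = \left(\left(5400 + 60 \cdot 102 + 90 \cdot 14 + 102 \cdot 14\right) + \sqrt{-924 - 12252}\right) - 12417 = \left(\left(5400 + 6120 + 1260 + 1428\right) + \sqrt{-13176}\right) - 12417 = \left(14208 + 6 i \sqrt{366}\right) - 12417 = 1791 + 6 i \sqrt{366}$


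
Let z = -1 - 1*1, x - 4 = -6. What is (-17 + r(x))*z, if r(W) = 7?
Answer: 20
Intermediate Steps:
x = -2 (x = 4 - 6 = -2)
z = -2 (z = -1 - 1 = -2)
(-17 + r(x))*z = (-17 + 7)*(-2) = -10*(-2) = 20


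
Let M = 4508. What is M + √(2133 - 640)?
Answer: 4508 + √1493 ≈ 4546.6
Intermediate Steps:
M + √(2133 - 640) = 4508 + √(2133 - 640) = 4508 + √1493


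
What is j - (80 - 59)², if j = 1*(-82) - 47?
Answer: -570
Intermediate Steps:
j = -129 (j = -82 - 47 = -129)
j - (80 - 59)² = -129 - (80 - 59)² = -129 - 1*21² = -129 - 1*441 = -129 - 441 = -570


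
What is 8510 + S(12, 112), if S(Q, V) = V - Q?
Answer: 8610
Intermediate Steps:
8510 + S(12, 112) = 8510 + (112 - 1*12) = 8510 + (112 - 12) = 8510 + 100 = 8610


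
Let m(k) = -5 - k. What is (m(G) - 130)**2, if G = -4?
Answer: 17161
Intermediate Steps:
(m(G) - 130)**2 = ((-5 - 1*(-4)) - 130)**2 = ((-5 + 4) - 130)**2 = (-1 - 130)**2 = (-131)**2 = 17161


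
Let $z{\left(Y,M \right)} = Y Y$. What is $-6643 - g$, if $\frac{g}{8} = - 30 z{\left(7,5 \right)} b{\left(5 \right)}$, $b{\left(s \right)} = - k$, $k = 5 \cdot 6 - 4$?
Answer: $-312403$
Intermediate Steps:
$k = 26$ ($k = 30 - 4 = 26$)
$z{\left(Y,M \right)} = Y^{2}$
$b{\left(s \right)} = -26$ ($b{\left(s \right)} = \left(-1\right) 26 = -26$)
$g = 305760$ ($g = 8 - 30 \cdot 7^{2} \left(-26\right) = 8 \left(-30\right) 49 \left(-26\right) = 8 \left(\left(-1470\right) \left(-26\right)\right) = 8 \cdot 38220 = 305760$)
$-6643 - g = -6643 - 305760 = -312403$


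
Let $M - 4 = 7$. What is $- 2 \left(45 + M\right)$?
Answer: $-112$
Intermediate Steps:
$M = 11$ ($M = 4 + 7 = 11$)
$- 2 \left(45 + M\right) = - 2 \left(45 + 11\right) = \left(-2\right) 56 = -112$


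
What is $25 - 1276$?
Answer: $-1251$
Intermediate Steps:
$25 - 1276 = -1251$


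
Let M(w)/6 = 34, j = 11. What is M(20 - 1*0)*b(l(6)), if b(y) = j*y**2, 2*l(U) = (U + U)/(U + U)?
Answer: 561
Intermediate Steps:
l(U) = 1/2 (l(U) = ((U + U)/(U + U))/2 = ((2*U)/((2*U)))/2 = ((2*U)*(1/(2*U)))/2 = (1/2)*1 = 1/2)
M(w) = 204 (M(w) = 6*34 = 204)
b(y) = 11*y**2
M(20 - 1*0)*b(l(6)) = 204*(11*(1/2)**2) = 204*(11*(1/4)) = 204*(11/4) = 561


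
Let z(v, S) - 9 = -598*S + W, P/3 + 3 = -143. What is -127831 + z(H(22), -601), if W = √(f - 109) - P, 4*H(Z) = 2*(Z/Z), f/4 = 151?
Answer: 232014 + 3*√55 ≈ 2.3204e+5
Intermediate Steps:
f = 604 (f = 4*151 = 604)
P = -438 (P = -9 + 3*(-143) = -9 - 429 = -438)
H(Z) = ½ (H(Z) = (2*(Z/Z))/4 = (2*1)/4 = (¼)*2 = ½)
W = 438 + 3*√55 (W = √(604 - 109) - 1*(-438) = √495 + 438 = 3*√55 + 438 = 438 + 3*√55 ≈ 460.25)
z(v, S) = 447 - 598*S + 3*√55 (z(v, S) = 9 + (-598*S + (438 + 3*√55)) = 9 + (438 - 598*S + 3*√55) = 447 - 598*S + 3*√55)
-127831 + z(H(22), -601) = -127831 + (447 - 598*(-601) + 3*√55) = -127831 + (447 + 359398 + 3*√55) = -127831 + (359845 + 3*√55) = 232014 + 3*√55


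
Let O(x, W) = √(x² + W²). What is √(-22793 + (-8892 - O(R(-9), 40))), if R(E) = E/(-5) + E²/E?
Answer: √(-792125 - 20*√2581)/5 ≈ 178.12*I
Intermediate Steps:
R(E) = 4*E/5 (R(E) = E*(-⅕) + E = -E/5 + E = 4*E/5)
O(x, W) = √(W² + x²)
√(-22793 + (-8892 - O(R(-9), 40))) = √(-22793 + (-8892 - √(40² + ((⅘)*(-9))²))) = √(-22793 + (-8892 - √(1600 + (-36/5)²))) = √(-22793 + (-8892 - √(1600 + 1296/25))) = √(-22793 + (-8892 - √(41296/25))) = √(-22793 + (-8892 - 4*√2581/5)) = √(-31685 - 4*√2581/5)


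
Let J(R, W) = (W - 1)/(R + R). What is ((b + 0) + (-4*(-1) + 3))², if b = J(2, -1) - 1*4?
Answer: 25/4 ≈ 6.2500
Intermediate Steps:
J(R, W) = (-1 + W)/(2*R) (J(R, W) = (-1 + W)/((2*R)) = (-1 + W)*(1/(2*R)) = (-1 + W)/(2*R))
b = -9/2 (b = (½)*(-1 - 1)/2 - 1*4 = (½)*(½)*(-2) - 4 = -½ - 4 = -9/2 ≈ -4.5000)
((b + 0) + (-4*(-1) + 3))² = ((-9/2 + 0) + (-4*(-1) + 3))² = (-9/2 + (4 + 3))² = (-9/2 + 7)² = (5/2)² = 25/4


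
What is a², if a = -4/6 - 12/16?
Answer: 289/144 ≈ 2.0069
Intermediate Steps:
a = -17/12 (a = -4*⅙ - 12*1/16 = -⅔ - ¾ = -17/12 ≈ -1.4167)
a² = (-17/12)² = 289/144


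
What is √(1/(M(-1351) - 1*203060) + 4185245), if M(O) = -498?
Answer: 3*√19268802580408958/203558 ≈ 2045.8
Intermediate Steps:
√(1/(M(-1351) - 1*203060) + 4185245) = √(1/(-498 - 1*203060) + 4185245) = √(1/(-498 - 203060) + 4185245) = √(1/(-203558) + 4185245) = √(-1/203558 + 4185245) = √(851940101709/203558) = 3*√19268802580408958/203558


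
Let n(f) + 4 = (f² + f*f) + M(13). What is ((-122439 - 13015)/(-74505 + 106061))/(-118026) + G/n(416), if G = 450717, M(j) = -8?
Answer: 52459690657261/40282021519425 ≈ 1.3023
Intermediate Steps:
n(f) = -12 + 2*f² (n(f) = -4 + ((f² + f*f) - 8) = -4 + ((f² + f²) - 8) = -4 + (2*f² - 8) = -4 + (-8 + 2*f²) = -12 + 2*f²)
((-122439 - 13015)/(-74505 + 106061))/(-118026) + G/n(416) = ((-122439 - 13015)/(-74505 + 106061))/(-118026) + 450717/(-12 + 2*416²) = -135454/31556*(-1/118026) + 450717/(-12 + 2*173056) = -135454*1/31556*(-1/118026) + 450717/(-12 + 346112) = -67727/15778*(-1/118026) + 450717/346100 = 67727/1862214228 + 450717*(1/346100) = 67727/1862214228 + 450717/346100 = 52459690657261/40282021519425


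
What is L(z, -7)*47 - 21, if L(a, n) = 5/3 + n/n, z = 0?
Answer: 313/3 ≈ 104.33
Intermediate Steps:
L(a, n) = 8/3 (L(a, n) = 5*(⅓) + 1 = 5/3 + 1 = 8/3)
L(z, -7)*47 - 21 = (8/3)*47 - 21 = 376/3 - 21 = 313/3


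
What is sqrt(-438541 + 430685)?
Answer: 4*I*sqrt(491) ≈ 88.634*I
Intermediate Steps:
sqrt(-438541 + 430685) = sqrt(-7856) = 4*I*sqrt(491)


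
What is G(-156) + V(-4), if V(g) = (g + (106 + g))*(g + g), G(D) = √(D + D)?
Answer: -784 + 2*I*√78 ≈ -784.0 + 17.664*I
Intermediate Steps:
G(D) = √2*√D (G(D) = √(2*D) = √2*√D)
V(g) = 2*g*(106 + 2*g) (V(g) = (106 + 2*g)*(2*g) = 2*g*(106 + 2*g))
G(-156) + V(-4) = √2*√(-156) + 4*(-4)*(53 - 4) = √2*(2*I*√39) + 4*(-4)*49 = 2*I*√78 - 784 = -784 + 2*I*√78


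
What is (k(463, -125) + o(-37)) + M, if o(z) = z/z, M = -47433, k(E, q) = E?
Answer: -46969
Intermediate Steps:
o(z) = 1
(k(463, -125) + o(-37)) + M = (463 + 1) - 47433 = 464 - 47433 = -46969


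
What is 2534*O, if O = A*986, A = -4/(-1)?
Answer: 9994096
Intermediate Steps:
A = 4 (A = -4*(-1) = 4)
O = 3944 (O = 4*986 = 3944)
2534*O = 2534*3944 = 9994096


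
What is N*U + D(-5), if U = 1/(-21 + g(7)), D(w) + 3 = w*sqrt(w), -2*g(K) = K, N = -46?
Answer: -55/49 - 5*I*sqrt(5) ≈ -1.1224 - 11.18*I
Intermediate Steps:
g(K) = -K/2
D(w) = -3 + w**(3/2) (D(w) = -3 + w*sqrt(w) = -3 + w**(3/2))
U = -2/49 (U = 1/(-21 - 1/2*7) = 1/(-21 - 7/2) = 1/(-49/2) = -2/49 ≈ -0.040816)
N*U + D(-5) = -46*(-2/49) + (-3 + (-5)**(3/2)) = 92/49 + (-3 - 5*I*sqrt(5)) = -55/49 - 5*I*sqrt(5)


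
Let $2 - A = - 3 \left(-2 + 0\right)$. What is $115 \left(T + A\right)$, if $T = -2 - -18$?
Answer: $1380$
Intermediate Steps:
$T = 16$ ($T = -2 + 18 = 16$)
$A = -4$ ($A = 2 - - 3 \left(-2 + 0\right) = 2 - \left(-3\right) \left(-2\right) = 2 - 6 = -4$)
$115 \left(T + A\right) = 115 \left(16 - 4\right) = 115 \cdot 12 = 1380$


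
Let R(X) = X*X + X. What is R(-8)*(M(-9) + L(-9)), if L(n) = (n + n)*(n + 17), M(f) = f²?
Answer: -3528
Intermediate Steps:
R(X) = X + X² (R(X) = X² + X = X + X²)
L(n) = 2*n*(17 + n) (L(n) = (2*n)*(17 + n) = 2*n*(17 + n))
R(-8)*(M(-9) + L(-9)) = (-8*(1 - 8))*((-9)² + 2*(-9)*(17 - 9)) = (-8*(-7))*(81 + 2*(-9)*8) = 56*(81 - 144) = 56*(-63) = -3528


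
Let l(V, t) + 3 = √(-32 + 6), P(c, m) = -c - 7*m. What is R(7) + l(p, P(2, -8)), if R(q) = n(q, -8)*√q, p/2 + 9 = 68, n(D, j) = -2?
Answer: -3 - 2*√7 + I*√26 ≈ -8.2915 + 5.099*I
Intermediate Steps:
p = 118 (p = -18 + 2*68 = -18 + 136 = 118)
l(V, t) = -3 + I*√26 (l(V, t) = -3 + √(-32 + 6) = -3 + √(-26) = -3 + I*√26)
R(q) = -2*√q
R(7) + l(p, P(2, -8)) = -2*√7 + (-3 + I*√26) = -3 - 2*√7 + I*√26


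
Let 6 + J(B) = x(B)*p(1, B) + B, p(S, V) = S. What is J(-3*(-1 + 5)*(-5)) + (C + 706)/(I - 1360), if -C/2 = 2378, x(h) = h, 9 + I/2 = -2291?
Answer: 68349/596 ≈ 114.68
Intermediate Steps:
I = -4600 (I = -18 + 2*(-2291) = -18 - 4582 = -4600)
C = -4756 (C = -2*2378 = -4756)
J(B) = -6 + 2*B (J(B) = -6 + (B*1 + B) = -6 + (B + B) = -6 + 2*B)
J(-3*(-1 + 5)*(-5)) + (C + 706)/(I - 1360) = (-6 + 2*(-3*(-1 + 5)*(-5))) + (-4756 + 706)/(-4600 - 1360) = (-6 + 2*(-3*4*(-5))) - 4050/(-5960) = (-6 + 2*(-12*(-5))) - 4050*(-1/5960) = (-6 + 2*60) + 405/596 = (-6 + 120) + 405/596 = 114 + 405/596 = 68349/596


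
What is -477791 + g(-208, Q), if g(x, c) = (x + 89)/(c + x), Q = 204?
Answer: -1911045/4 ≈ -4.7776e+5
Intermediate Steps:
g(x, c) = (89 + x)/(c + x)
-477791 + g(-208, Q) = -477791 + (89 - 208)/(204 - 208) = -477791 - 119/(-4) = -477791 - ¼*(-119) = -477791 + 119/4 = -1911045/4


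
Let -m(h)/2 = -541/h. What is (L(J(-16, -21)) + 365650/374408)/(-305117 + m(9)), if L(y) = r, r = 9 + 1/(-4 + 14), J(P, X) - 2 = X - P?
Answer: -84887163/2569347755420 ≈ -3.3038e-5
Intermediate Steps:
J(P, X) = 2 + X - P (J(P, X) = 2 + (X - P) = 2 + X - P)
m(h) = 1082/h (m(h) = -(-1082)/h = 1082/h)
r = 91/10 (r = 9 + 1/10 = 9 + (⅒)*1 = 9 + ⅒ = 91/10 ≈ 9.1000)
L(y) = 91/10
(L(J(-16, -21)) + 365650/374408)/(-305117 + m(9)) = (91/10 + 365650/374408)/(-305117 + 1082/9) = (91/10 + 365650*(1/374408))/(-305117 + 1082*(⅑)) = (91/10 + 182825/187204)/(-305117 + 1082/9) = 9431907/(936020*(-2744971/9)) = (9431907/936020)*(-9/2744971) = -84887163/2569347755420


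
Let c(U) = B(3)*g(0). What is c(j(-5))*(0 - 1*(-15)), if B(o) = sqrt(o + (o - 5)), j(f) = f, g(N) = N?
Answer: 0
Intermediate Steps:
B(o) = sqrt(-5 + 2*o) (B(o) = sqrt(o + (-5 + o)) = sqrt(-5 + 2*o))
c(U) = 0 (c(U) = sqrt(-5 + 2*3)*0 = sqrt(-5 + 6)*0 = sqrt(1)*0 = 1*0 = 0)
c(j(-5))*(0 - 1*(-15)) = 0*(0 - 1*(-15)) = 0*(0 + 15) = 0*15 = 0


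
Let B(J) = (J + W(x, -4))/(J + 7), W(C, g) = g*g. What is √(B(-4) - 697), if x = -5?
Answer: 3*I*√77 ≈ 26.325*I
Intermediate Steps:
W(C, g) = g²
B(J) = (16 + J)/(7 + J) (B(J) = (J + (-4)²)/(J + 7) = (J + 16)/(7 + J) = (16 + J)/(7 + J))
√(B(-4) - 697) = √((16 - 4)/(7 - 4) - 697) = √(12/3 - 697) = √((⅓)*12 - 697) = √(4 - 697) = √(-693) = 3*I*√77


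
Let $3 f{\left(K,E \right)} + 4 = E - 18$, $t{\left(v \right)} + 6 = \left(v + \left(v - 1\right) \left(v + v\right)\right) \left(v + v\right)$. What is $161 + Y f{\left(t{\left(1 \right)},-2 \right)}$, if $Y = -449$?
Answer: $3753$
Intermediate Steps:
$t{\left(v \right)} = -6 + 2 v \left(v + 2 v \left(-1 + v\right)\right)$ ($t{\left(v \right)} = -6 + \left(v + \left(v - 1\right) \left(v + v\right)\right) \left(v + v\right) = -6 + \left(v + \left(-1 + v\right) 2 v\right) 2 v = -6 + \left(v + 2 v \left(-1 + v\right)\right) 2 v = -6 + 2 v \left(v + 2 v \left(-1 + v\right)\right)$)
$f{\left(K,E \right)} = - \frac{22}{3} + \frac{E}{3}$ ($f{\left(K,E \right)} = - \frac{4}{3} + \frac{E - 18}{3} = - \frac{4}{3} + \frac{-18 + E}{3} = - \frac{4}{3} + \left(-6 + \frac{E}{3}\right) = - \frac{22}{3} + \frac{E}{3}$)
$161 + Y f{\left(t{\left(1 \right)},-2 \right)} = 161 - 449 \left(- \frac{22}{3} + \frac{1}{3} \left(-2\right)\right) = 161 - 449 \left(- \frac{22}{3} - \frac{2}{3}\right) = 161 - -3592 = 161 + 3592 = 3753$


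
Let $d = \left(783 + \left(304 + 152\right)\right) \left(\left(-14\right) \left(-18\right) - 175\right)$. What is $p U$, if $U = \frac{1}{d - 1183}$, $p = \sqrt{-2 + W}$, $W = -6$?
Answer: $\frac{i \sqrt{2}}{47110} \approx 3.0019 \cdot 10^{-5} i$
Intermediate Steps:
$p = 2 i \sqrt{2}$ ($p = \sqrt{-2 - 6} = \sqrt{-8} = 2 i \sqrt{2} \approx 2.8284 i$)
$d = 95403$ ($d = \left(783 + 456\right) \left(252 - 175\right) = 1239 \cdot 77 = 95403$)
$U = \frac{1}{94220}$ ($U = \frac{1}{95403 - 1183} = \frac{1}{94220} \approx 1.0613 \cdot 10^{-5}$)
$p U = 2 i \sqrt{2} \cdot \frac{1}{94220} = \frac{i \sqrt{2}}{47110}$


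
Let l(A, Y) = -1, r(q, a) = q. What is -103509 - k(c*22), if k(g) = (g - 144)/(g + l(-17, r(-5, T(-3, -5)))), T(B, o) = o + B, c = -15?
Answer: -34261953/331 ≈ -1.0351e+5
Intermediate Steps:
T(B, o) = B + o
k(g) = (-144 + g)/(-1 + g) (k(g) = (g - 144)/(g - 1) = (-144 + g)/(-1 + g))
-103509 - k(c*22) = -103509 - (-144 - 15*22)/(-1 - 15*22) = -103509 - (-144 - 330)/(-1 - 330) = -103509 - (-474)/(-331) = -103509 - (-1)*(-474)/331 = -103509 - 1*474/331 = -103509 - 474/331 = -34261953/331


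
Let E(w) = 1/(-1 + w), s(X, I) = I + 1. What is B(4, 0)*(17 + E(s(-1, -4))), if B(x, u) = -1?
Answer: -67/4 ≈ -16.750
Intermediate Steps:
s(X, I) = 1 + I
B(4, 0)*(17 + E(s(-1, -4))) = -(17 + 1/(-1 + (1 - 4))) = -(17 + 1/(-1 - 3)) = -(17 + 1/(-4)) = -(17 - ¼) = -1*67/4 = -67/4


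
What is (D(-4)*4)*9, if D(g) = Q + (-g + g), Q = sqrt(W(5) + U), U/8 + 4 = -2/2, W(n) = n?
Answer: 36*I*sqrt(35) ≈ 212.98*I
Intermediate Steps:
U = -40 (U = -32 + 8*(-2/2) = -32 + 8*(-2*1/2) = -32 + 8*(-1) = -32 - 8 = -40)
Q = I*sqrt(35) (Q = sqrt(5 - 40) = sqrt(-35) = I*sqrt(35) ≈ 5.9161*I)
D(g) = I*sqrt(35) (D(g) = I*sqrt(35) + (-g + g) = I*sqrt(35) + 0 = I*sqrt(35))
(D(-4)*4)*9 = ((I*sqrt(35))*4)*9 = (4*I*sqrt(35))*9 = 36*I*sqrt(35)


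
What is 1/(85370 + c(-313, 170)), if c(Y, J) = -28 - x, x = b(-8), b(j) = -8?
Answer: 1/85350 ≈ 1.1716e-5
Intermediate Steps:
x = -8
c(Y, J) = -20 (c(Y, J) = -28 - 1*(-8) = -28 + 8 = -20)
1/(85370 + c(-313, 170)) = 1/(85370 - 20) = 1/85350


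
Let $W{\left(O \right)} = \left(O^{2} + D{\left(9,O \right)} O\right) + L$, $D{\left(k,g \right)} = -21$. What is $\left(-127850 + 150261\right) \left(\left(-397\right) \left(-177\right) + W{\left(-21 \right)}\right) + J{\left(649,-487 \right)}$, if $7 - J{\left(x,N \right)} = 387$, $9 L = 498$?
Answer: $\frac{4787414269}{3} \approx 1.5958 \cdot 10^{9}$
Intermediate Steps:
$L = \frac{166}{3}$ ($L = \frac{1}{9} \cdot 498 = \frac{166}{3} \approx 55.333$)
$J{\left(x,N \right)} = -380$ ($J{\left(x,N \right)} = 7 - 387 = -380$)
$W{\left(O \right)} = \frac{166}{3} + O^{2} - 21 O$ ($W{\left(O \right)} = \left(O^{2} - 21 O\right) + \frac{166}{3} = \frac{166}{3} + O^{2} - 21 O$)
$\left(-127850 + 150261\right) \left(\left(-397\right) \left(-177\right) + W{\left(-21 \right)}\right) + J{\left(649,-487 \right)} = \left(-127850 + 150261\right) \left(\left(-397\right) \left(-177\right) + \left(\frac{166}{3} + \left(-21\right)^{2} - -441\right)\right) - 380 = 22411 \left(70269 + \left(\frac{166}{3} + 441 + 441\right)\right) - 380 = 22411 \left(70269 + \frac{2812}{3}\right) - 380 = 22411 \cdot \frac{213619}{3} - 380 = \frac{4787415409}{3} - 380 = \frac{4787414269}{3}$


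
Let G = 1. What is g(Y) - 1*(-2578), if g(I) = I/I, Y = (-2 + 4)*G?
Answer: 2579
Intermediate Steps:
Y = 2 (Y = (-2 + 4)*1 = 2*1 = 2)
g(I) = 1
g(Y) - 1*(-2578) = 1 - 1*(-2578) = 1 + 2578 = 2579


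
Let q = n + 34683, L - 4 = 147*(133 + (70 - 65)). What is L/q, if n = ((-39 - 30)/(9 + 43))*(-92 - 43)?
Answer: 1055080/1812831 ≈ 0.58201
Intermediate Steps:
L = 20290 (L = 4 + 147*(133 + (70 - 65)) = 4 + 147*(133 + 5) = 4 + 147*138 = 4 + 20286 = 20290)
n = 9315/52 (n = -69/52*(-135) = 9315/52 ≈ 179.13)
q = 1812831/52 (q = 9315/52 + 34683 = 1812831/52 ≈ 34862.)
L/q = 20290/(1812831/52) = 20290*(52/1812831) = 1055080/1812831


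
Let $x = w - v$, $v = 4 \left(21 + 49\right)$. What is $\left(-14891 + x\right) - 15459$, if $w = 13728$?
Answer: $-16902$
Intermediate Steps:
$v = 280$ ($v = 4 \cdot 70 = 280$)
$x = 13448$ ($x = 13728 - 280 = 13448$)
$\left(-14891 + x\right) - 15459 = \left(-14891 + 13448\right) - 15459 = -1443 - 15459 = -16902$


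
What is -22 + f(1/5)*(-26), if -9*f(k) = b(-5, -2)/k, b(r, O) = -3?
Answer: -196/3 ≈ -65.333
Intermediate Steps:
f(k) = 1/(3*k) (f(k) = -(-1)/(3*k) = 1/(3*k))
-22 + f(1/5)*(-26) = -22 + (1/(3*(1/5)))*(-26) = -22 + (1/(3*(⅕)))*(-26) = -22 + ((⅓)*5)*(-26) = -22 + (5/3)*(-26) = -22 - 130/3 = -196/3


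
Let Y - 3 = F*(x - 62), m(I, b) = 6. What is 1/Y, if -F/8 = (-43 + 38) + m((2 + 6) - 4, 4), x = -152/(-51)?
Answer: 51/24233 ≈ 0.0021046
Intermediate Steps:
x = 152/51 (x = -152*(-1/51) = 152/51 ≈ 2.9804)
F = -8 (F = -8*((-43 + 38) + 6) = -8*(-5 + 6) = -8*1 = -8)
Y = 24233/51 (Y = 3 - 8*(152/51 - 62) = 3 - 8*(-3010/51) = 3 + 24080/51 = 24233/51 ≈ 475.16)
1/Y = 1/(24233/51) = 51/24233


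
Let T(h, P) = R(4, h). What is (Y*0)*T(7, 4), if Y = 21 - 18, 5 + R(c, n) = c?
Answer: 0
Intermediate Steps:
R(c, n) = -5 + c
Y = 3
T(h, P) = -1 (T(h, P) = -5 + 4 = -1)
(Y*0)*T(7, 4) = (3*0)*(-1) = 0*(-1) = 0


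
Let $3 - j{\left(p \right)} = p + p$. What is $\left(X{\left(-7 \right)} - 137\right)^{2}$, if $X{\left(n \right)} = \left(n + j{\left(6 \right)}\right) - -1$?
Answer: $23104$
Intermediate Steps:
$j{\left(p \right)} = 3 - 2 p$ ($j{\left(p \right)} = 3 - \left(p + p\right) = 3 - 2 p$)
$X{\left(n \right)} = -8 + n$ ($X{\left(n \right)} = \left(n + \left(3 - 12\right)\right) - -1 = \left(n + \left(3 - 12\right)\right) + 1 = \left(n - 9\right) + 1 = \left(-9 + n\right) + 1 = -8 + n$)
$\left(X{\left(-7 \right)} - 137\right)^{2} = \left(\left(-8 - 7\right) - 137\right)^{2} = \left(-15 - 137\right)^{2} = \left(-152\right)^{2} = 23104$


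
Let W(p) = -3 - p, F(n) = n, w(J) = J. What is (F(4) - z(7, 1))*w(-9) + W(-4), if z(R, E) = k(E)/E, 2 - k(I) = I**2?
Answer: -26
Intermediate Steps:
k(I) = 2 - I**2
z(R, E) = (2 - E**2)/E
(F(4) - z(7, 1))*w(-9) + W(-4) = (4 - (-1*1 + 2/1))*(-9) + (-3 - 1*(-4)) = (4 - (-1 + 2*1))*(-9) + (-3 + 4) = (4 - (-1 + 2))*(-9) + 1 = (4 - 1*1)*(-9) + 1 = (4 - 1)*(-9) + 1 = 3*(-9) + 1 = -27 + 1 = -26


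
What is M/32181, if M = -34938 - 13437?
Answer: -16125/10727 ≈ -1.5032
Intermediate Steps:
M = -48375
M/32181 = -48375/32181 = -48375*1/32181 = -16125/10727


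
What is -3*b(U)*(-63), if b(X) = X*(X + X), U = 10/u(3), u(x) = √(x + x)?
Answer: 6300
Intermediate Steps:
u(x) = √2*√x (u(x) = √(2*x) = √2*√x)
U = 5*√6/3 (U = 10/((√2*√3)) = 10/(√6) = 10*(√6/6) = 5*√6/3 ≈ 4.0825)
b(X) = 2*X² (b(X) = X*(2*X) = 2*X²)
-3*b(U)*(-63) = -6*(5*√6/3)²*(-63) = -6*50/3*(-63) = -3*100/3*(-63) = -100*(-63) = 6300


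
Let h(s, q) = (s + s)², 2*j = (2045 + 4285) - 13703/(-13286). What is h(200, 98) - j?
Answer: 4167405917/26572 ≈ 1.5683e+5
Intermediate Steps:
j = 84114083/26572 (j = ((2045 + 4285) - 13703/(-13286))/2 = (6330 - 13703*(-1/13286))/2 = (6330 + 13703/13286)/2 = (½)*(84114083/13286) = 84114083/26572 ≈ 3165.5)
h(s, q) = 4*s² (h(s, q) = (2*s)² = 4*s²)
h(200, 98) - j = 4*200² - 1*84114083/26572 = 4*40000 - 84114083/26572 = 160000 - 84114083/26572 = 4167405917/26572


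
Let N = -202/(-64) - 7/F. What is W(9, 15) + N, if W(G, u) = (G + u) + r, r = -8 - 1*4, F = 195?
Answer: 94351/6240 ≈ 15.120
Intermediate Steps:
r = -12 (r = -8 - 4 = -12)
W(G, u) = -12 + G + u (W(G, u) = (G + u) - 12 = -12 + G + u)
N = 19471/6240 (N = -202/(-64) - 7/195 = -202*(-1/64) - 7*1/195 = 101/32 - 7/195 = 19471/6240 ≈ 3.1204)
W(9, 15) + N = (-12 + 9 + 15) + 19471/6240 = 12 + 19471/6240 = 94351/6240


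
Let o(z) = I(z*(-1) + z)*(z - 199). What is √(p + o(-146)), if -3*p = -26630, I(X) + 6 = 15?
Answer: √51945/3 ≈ 75.971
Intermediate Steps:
I(X) = 9 (I(X) = -6 + 15 = 9)
o(z) = -1791 + 9*z (o(z) = 9*(z - 199) = 9*(-199 + z) = -1791 + 9*z)
p = 26630/3 (p = -⅓*(-26630) = 26630/3 ≈ 8876.7)
√(p + o(-146)) = √(26630/3 + (-1791 + 9*(-146))) = √(26630/3 + (-1791 - 1314)) = √(26630/3 - 3105) = √(17315/3) = √51945/3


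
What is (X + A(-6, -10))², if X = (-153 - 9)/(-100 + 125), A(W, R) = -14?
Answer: 262144/625 ≈ 419.43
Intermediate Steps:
X = -162/25 ≈ -6.4800
(X + A(-6, -10))² = (-162/25 - 14)² = (-512/25)² = 262144/625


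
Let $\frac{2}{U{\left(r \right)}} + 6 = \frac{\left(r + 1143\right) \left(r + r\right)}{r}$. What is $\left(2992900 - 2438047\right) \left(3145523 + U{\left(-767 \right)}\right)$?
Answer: $\frac{650997972228240}{373} \approx 1.7453 \cdot 10^{12}$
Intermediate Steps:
$U{\left(r \right)} = \frac{2}{2280 + 2 r}$ ($U{\left(r \right)} = \frac{2}{-6 + \frac{\left(r + 1143\right) \left(r + r\right)}{r}} = \frac{2}{-6 + \frac{\left(1143 + r\right) 2 r}{r}} = \frac{2}{-6 + \frac{2 r \left(1143 + r\right)}{r}} = \frac{2}{-6 + \left(2286 + 2 r\right)} = \frac{2}{2280 + 2 r}$)
$\left(2992900 - 2438047\right) \left(3145523 + U{\left(-767 \right)}\right) = \left(2992900 - 2438047\right) \left(3145523 + \frac{1}{1140 - 767}\right) = 554853 \left(3145523 + \frac{1}{373}\right) = 554853 \cdot \frac{1173280080}{373} = \frac{650997972228240}{373}$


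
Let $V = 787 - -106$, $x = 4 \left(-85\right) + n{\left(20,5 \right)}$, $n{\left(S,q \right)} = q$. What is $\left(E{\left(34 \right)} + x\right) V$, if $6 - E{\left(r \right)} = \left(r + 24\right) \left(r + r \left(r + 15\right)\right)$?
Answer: $-88343597$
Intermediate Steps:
$E{\left(r \right)} = 6 - \left(24 + r\right) \left(r + r \left(15 + r\right)\right)$ ($E{\left(r \right)} = 6 - \left(r + 24\right) \left(r + r \left(r + 15\right)\right) = 6 - \left(24 + r\right) \left(r + r \left(15 + r\right)\right)$)
$x = -335$ ($x = 4 \left(-85\right) + 5 = -340 + 5 = -335$)
$V = 893$ ($V = 787 + 106 = 893$)
$\left(E{\left(34 \right)} + x\right) V = \left(\left(6 - 34^{3} - 13056 - 40 \cdot 34^{2}\right) - 335\right) 893 = \left(\left(6 - 39304 - 13056 - 46240\right) - 335\right) 893 = \left(-98594 - 335\right) 893 = \left(-98929\right) 893 = -88343597$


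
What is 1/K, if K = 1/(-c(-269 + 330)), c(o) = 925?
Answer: -925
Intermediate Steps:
K = -1/925 (K = 1/(-1*925) = 1/(-925) = -1/925 ≈ -0.0010811)
1/K = 1/(-1/925) = -925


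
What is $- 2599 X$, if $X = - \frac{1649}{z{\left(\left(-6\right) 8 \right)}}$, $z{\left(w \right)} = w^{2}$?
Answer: $\frac{4285751}{2304} \approx 1860.1$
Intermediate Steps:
$X = - \frac{1649}{2304}$ ($X = - \frac{1649}{\left(\left(-6\right) 8\right)^{2}} = - \frac{1649}{\left(-48\right)^{2}} = - \frac{1649}{2304} \approx -0.71571$)
$- 2599 X = \left(-2599\right) \left(- \frac{1649}{2304}\right) = \frac{4285751}{2304}$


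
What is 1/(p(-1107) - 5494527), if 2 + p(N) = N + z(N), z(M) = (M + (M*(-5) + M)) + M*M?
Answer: -1/4266866 ≈ -2.3436e-7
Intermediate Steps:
z(M) = M**2 - 3*M (z(M) = (M + (-5*M + M)) + M**2 = (M - 4*M) + M**2 = -3*M + M**2 = M**2 - 3*M)
p(N) = -2 + N + N*(-3 + N) (p(N) = -2 + (N + N*(-3 + N)) = -2 + N + N*(-3 + N))
1/(p(-1107) - 5494527) = 1/((-2 - 1107 - 1107*(-3 - 1107)) - 5494527) = 1/((-2 - 1107 - 1107*(-1110)) - 5494527) = 1/((-2 - 1107 + 1228770) - 5494527) = 1/(1227661 - 5494527) = 1/(-4266866) = -1/4266866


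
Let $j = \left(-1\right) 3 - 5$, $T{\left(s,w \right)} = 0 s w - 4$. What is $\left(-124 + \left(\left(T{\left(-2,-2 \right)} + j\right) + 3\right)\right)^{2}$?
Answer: $17689$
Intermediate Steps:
$T{\left(s,w \right)} = -4$ ($T{\left(s,w \right)} = 0 w - 4 = 0 - 4 = -4$)
$j = -8$ ($j = -3 - 5 = -8$)
$\left(-124 + \left(\left(T{\left(-2,-2 \right)} + j\right) + 3\right)\right)^{2} = \left(-124 + \left(\left(-4 - 8\right) + 3\right)\right)^{2} = \left(-124 + \left(-12 + 3\right)\right)^{2} = \left(-124 - 9\right)^{2} = \left(-133\right)^{2} = 17689$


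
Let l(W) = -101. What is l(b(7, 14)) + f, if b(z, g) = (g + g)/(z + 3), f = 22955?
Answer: 22854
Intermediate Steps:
b(z, g) = 2*g/(3 + z) (b(z, g) = (2*g)/(3 + z) = 2*g/(3 + z))
l(b(7, 14)) + f = -101 + 22955 = 22854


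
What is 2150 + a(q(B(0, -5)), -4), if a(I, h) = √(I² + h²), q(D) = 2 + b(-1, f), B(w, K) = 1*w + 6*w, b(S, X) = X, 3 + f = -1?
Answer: 2150 + 2*√5 ≈ 2154.5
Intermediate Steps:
f = -4 (f = -3 - 1 = -4)
B(w, K) = 7*w (B(w, K) = w + 6*w = 7*w)
q(D) = -2 (q(D) = 2 - 4 = -2)
2150 + a(q(B(0, -5)), -4) = 2150 + √((-2)² + (-4)²) = 2150 + √(4 + 16) = 2150 + √20 = 2150 + 2*√5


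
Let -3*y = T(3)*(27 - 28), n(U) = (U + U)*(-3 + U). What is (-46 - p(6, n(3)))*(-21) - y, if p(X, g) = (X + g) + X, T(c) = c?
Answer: 1217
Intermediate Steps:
n(U) = 2*U*(-3 + U) (n(U) = (2*U)*(-3 + U) = 2*U*(-3 + U))
p(X, g) = g + 2*X
y = 1 (y = -(27 - 28) = -(-1) = -⅓*(-3) = 1)
(-46 - p(6, n(3)))*(-21) - y = (-46 - (2*3*(-3 + 3) + 2*6))*(-21) - 1*1 = (-46 - (2*3*0 + 12))*(-21) - 1 = (-46 - (0 + 12))*(-21) - 1 = (-46 - 1*12)*(-21) - 1 = (-46 - 12)*(-21) - 1 = -58*(-21) - 1 = 1218 - 1 = 1217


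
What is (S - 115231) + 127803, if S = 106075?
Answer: 118647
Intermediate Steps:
(S - 115231) + 127803 = (106075 - 115231) + 127803 = -9156 + 127803 = 118647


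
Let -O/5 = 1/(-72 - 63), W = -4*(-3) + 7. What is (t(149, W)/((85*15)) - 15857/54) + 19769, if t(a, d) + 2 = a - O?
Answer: 1340885911/68850 ≈ 19475.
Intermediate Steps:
W = 19 (W = 12 + 7 = 19)
O = 1/27 (O = -5/(-72 - 63) = -5/(-135) = -5*(-1/135) = 1/27 ≈ 0.037037)
t(a, d) = -55/27 + a (t(a, d) = -2 + (a - 1*1/27) = -2 + (a - 1/27) = -2 + (-1/27 + a) = -55/27 + a)
(t(149, W)/((85*15)) - 15857/54) + 19769 = ((-55/27 + 149)/((85*15)) - 15857/54) + 19769 = ((3968/27)/1275 - 15857*1/54) + 19769 = ((3968/27)*(1/1275) - 15857/54) + 19769 = (3968/34425 - 15857/54) + 19769 = -20209739/68850 + 19769 = 1340885911/68850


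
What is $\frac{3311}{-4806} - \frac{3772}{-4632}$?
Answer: $\frac{58160}{463779} \approx 0.1254$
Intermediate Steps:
$\frac{3311}{-4806} - \frac{3772}{-4632} = 3311 \left(- \frac{1}{4806}\right) - - \frac{943}{1158} = - \frac{3311}{4806} + \frac{943}{1158} = \frac{58160}{463779}$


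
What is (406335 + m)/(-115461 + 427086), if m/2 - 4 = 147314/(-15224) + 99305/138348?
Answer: 26743935405301/20510864884125 ≈ 1.3039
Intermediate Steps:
m = -652746134/65819061 (m = 8 + 2*(147314/(-15224) + 99305/138348) = 8 + 2*(147314*(-1/15224) + 99305*(1/138348)) = 8 + 2*(-73657/7612 + 99305/138348) = 8 + 2*(-589649311/65819061) = 8 - 1179298622/65819061 = -652746134/65819061 ≈ -9.9173)
(406335 + m)/(-115461 + 427086) = (406335 - 652746134/65819061)/(-115461 + 427086) = (26743935405301/65819061)/311625 = (26743935405301/65819061)*(1/311625) = 26743935405301/20510864884125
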